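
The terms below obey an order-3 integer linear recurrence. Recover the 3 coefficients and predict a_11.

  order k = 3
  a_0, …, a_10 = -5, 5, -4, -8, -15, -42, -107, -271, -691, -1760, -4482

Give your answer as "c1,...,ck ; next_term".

  a_3 = 2·-4 + 1·5 + 1·-5 = -8
  a_4 = 2·-8 + 1·-4 + 1·5 = -15
  a_5 = 2·-15 + 1·-8 + 1·-4 = -42
  a_6 = 2·-42 + 1·-15 + 1·-8 = -107
  a_7 = 2·-107 + 1·-42 + 1·-15 = -271
  a_8 = 2·-271 + 1·-107 + 1·-42 = -691
  a_9 = 2·-691 + 1·-271 + 1·-107 = -1760
  a_10 = 2·-1760 + 1·-691 + 1·-271 = -4482
  a_11 = 2·-4482 + 1·-1760 + 1·-691 = -11415

2,1,1 ; -11415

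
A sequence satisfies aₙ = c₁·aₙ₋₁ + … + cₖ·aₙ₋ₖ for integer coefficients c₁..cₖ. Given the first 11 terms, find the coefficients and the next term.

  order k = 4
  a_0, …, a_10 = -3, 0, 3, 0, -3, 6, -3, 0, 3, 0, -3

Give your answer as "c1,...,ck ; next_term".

  a_4 = -1·0 + 0·3 + 1·0 + 1·-3 = -3
  a_5 = -1·-3 + 0·0 + 1·3 + 1·0 = 6
  a_6 = -1·6 + 0·-3 + 1·0 + 1·3 = -3
  a_7 = -1·-3 + 0·6 + 1·-3 + 1·0 = 0
  a_8 = -1·0 + 0·-3 + 1·6 + 1·-3 = 3
  a_9 = -1·3 + 0·0 + 1·-3 + 1·6 = 0
  a_10 = -1·0 + 0·3 + 1·0 + 1·-3 = -3
  a_11 = -1·-3 + 0·0 + 1·3 + 1·0 = 6

-1,0,1,1 ; 6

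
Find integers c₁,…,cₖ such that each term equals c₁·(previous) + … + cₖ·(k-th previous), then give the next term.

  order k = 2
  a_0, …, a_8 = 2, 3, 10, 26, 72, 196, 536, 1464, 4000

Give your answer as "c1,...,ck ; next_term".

2,2 ; 10928

  a_2 = 2·3 + 2·2 = 10
  a_3 = 2·10 + 2·3 = 26
  a_4 = 2·26 + 2·10 = 72
  a_5 = 2·72 + 2·26 = 196
  a_6 = 2·196 + 2·72 = 536
  a_7 = 2·536 + 2·196 = 1464
  a_8 = 2·1464 + 2·536 = 4000
  a_9 = 2·4000 + 2·1464 = 10928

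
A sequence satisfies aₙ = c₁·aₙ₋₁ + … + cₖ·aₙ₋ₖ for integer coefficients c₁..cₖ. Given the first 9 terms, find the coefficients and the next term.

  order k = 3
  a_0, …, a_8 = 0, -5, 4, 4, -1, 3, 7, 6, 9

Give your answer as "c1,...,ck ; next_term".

  a_3 = 1·4 + 0·-5 + 1·0 = 4
  a_4 = 1·4 + 0·4 + 1·-5 = -1
  a_5 = 1·-1 + 0·4 + 1·4 = 3
  a_6 = 1·3 + 0·-1 + 1·4 = 7
  a_7 = 1·7 + 0·3 + 1·-1 = 6
  a_8 = 1·6 + 0·7 + 1·3 = 9
  a_9 = 1·9 + 0·6 + 1·7 = 16

1,0,1 ; 16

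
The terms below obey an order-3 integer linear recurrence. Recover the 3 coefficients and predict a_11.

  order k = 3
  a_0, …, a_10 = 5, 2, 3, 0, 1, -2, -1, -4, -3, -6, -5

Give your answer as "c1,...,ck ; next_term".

  a_3 = 1·3 + 1·2 + -1·5 = 0
  a_4 = 1·0 + 1·3 + -1·2 = 1
  a_5 = 1·1 + 1·0 + -1·3 = -2
  a_6 = 1·-2 + 1·1 + -1·0 = -1
  a_7 = 1·-1 + 1·-2 + -1·1 = -4
  a_8 = 1·-4 + 1·-1 + -1·-2 = -3
  a_9 = 1·-3 + 1·-4 + -1·-1 = -6
  a_10 = 1·-6 + 1·-3 + -1·-4 = -5
  a_11 = 1·-5 + 1·-6 + -1·-3 = -8

1,1,-1 ; -8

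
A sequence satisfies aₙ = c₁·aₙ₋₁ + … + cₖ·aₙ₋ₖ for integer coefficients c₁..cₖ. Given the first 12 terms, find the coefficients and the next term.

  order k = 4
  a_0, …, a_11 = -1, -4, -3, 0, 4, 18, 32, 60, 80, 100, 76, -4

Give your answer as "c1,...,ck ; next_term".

1,2,-2,-2 ; -212

  a_4 = 1·0 + 2·-3 + -2·-4 + -2·-1 = 4
  a_5 = 1·4 + 2·0 + -2·-3 + -2·-4 = 18
  a_6 = 1·18 + 2·4 + -2·0 + -2·-3 = 32
  a_7 = 1·32 + 2·18 + -2·4 + -2·0 = 60
  a_8 = 1·60 + 2·32 + -2·18 + -2·4 = 80
  a_9 = 1·80 + 2·60 + -2·32 + -2·18 = 100
  a_10 = 1·100 + 2·80 + -2·60 + -2·32 = 76
  a_11 = 1·76 + 2·100 + -2·80 + -2·60 = -4
  a_12 = 1·-4 + 2·76 + -2·100 + -2·80 = -212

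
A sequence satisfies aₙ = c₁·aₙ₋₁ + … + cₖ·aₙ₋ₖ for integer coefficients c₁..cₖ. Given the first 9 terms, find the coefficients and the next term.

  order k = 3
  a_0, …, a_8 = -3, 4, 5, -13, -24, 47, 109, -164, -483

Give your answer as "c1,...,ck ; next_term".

  a_3 = 0·5 + -4·4 + -1·-3 = -13
  a_4 = 0·-13 + -4·5 + -1·4 = -24
  a_5 = 0·-24 + -4·-13 + -1·5 = 47
  a_6 = 0·47 + -4·-24 + -1·-13 = 109
  a_7 = 0·109 + -4·47 + -1·-24 = -164
  a_8 = 0·-164 + -4·109 + -1·47 = -483
  a_9 = 0·-483 + -4·-164 + -1·109 = 547

0,-4,-1 ; 547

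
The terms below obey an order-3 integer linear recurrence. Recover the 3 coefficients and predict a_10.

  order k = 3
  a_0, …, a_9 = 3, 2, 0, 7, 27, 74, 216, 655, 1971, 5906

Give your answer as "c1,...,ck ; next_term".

3,-1,3 ; 17712

  a_3 = 3·0 + -1·2 + 3·3 = 7
  a_4 = 3·7 + -1·0 + 3·2 = 27
  a_5 = 3·27 + -1·7 + 3·0 = 74
  a_6 = 3·74 + -1·27 + 3·7 = 216
  a_7 = 3·216 + -1·74 + 3·27 = 655
  a_8 = 3·655 + -1·216 + 3·74 = 1971
  a_9 = 3·1971 + -1·655 + 3·216 = 5906
  a_10 = 3·5906 + -1·1971 + 3·655 = 17712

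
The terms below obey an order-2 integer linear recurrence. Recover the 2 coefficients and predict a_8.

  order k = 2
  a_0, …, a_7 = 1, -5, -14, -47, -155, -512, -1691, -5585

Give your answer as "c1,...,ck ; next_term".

3,1 ; -18446

  a_2 = 3·-5 + 1·1 = -14
  a_3 = 3·-14 + 1·-5 = -47
  a_4 = 3·-47 + 1·-14 = -155
  a_5 = 3·-155 + 1·-47 = -512
  a_6 = 3·-512 + 1·-155 = -1691
  a_7 = 3·-1691 + 1·-512 = -5585
  a_8 = 3·-5585 + 1·-1691 = -18446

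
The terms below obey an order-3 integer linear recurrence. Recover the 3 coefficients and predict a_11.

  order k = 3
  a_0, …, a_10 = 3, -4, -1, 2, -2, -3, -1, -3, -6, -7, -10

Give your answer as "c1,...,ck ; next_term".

  a_3 = 1·-1 + 0·-4 + 1·3 = 2
  a_4 = 1·2 + 0·-1 + 1·-4 = -2
  a_5 = 1·-2 + 0·2 + 1·-1 = -3
  a_6 = 1·-3 + 0·-2 + 1·2 = -1
  a_7 = 1·-1 + 0·-3 + 1·-2 = -3
  a_8 = 1·-3 + 0·-1 + 1·-3 = -6
  a_9 = 1·-6 + 0·-3 + 1·-1 = -7
  a_10 = 1·-7 + 0·-6 + 1·-3 = -10
  a_11 = 1·-10 + 0·-7 + 1·-6 = -16

1,0,1 ; -16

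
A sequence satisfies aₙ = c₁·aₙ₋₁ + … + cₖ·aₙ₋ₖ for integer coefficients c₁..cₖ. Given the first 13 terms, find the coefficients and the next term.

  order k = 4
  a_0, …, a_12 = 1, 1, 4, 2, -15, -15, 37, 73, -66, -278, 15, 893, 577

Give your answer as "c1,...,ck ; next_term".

0,-3,-2,-1 ; -2431

  a_4 = 0·2 + -3·4 + -2·1 + -1·1 = -15
  a_5 = 0·-15 + -3·2 + -2·4 + -1·1 = -15
  a_6 = 0·-15 + -3·-15 + -2·2 + -1·4 = 37
  a_7 = 0·37 + -3·-15 + -2·-15 + -1·2 = 73
  a_8 = 0·73 + -3·37 + -2·-15 + -1·-15 = -66
  a_9 = 0·-66 + -3·73 + -2·37 + -1·-15 = -278
  a_10 = 0·-278 + -3·-66 + -2·73 + -1·37 = 15
  a_11 = 0·15 + -3·-278 + -2·-66 + -1·73 = 893
  a_12 = 0·893 + -3·15 + -2·-278 + -1·-66 = 577
  a_13 = 0·577 + -3·893 + -2·15 + -1·-278 = -2431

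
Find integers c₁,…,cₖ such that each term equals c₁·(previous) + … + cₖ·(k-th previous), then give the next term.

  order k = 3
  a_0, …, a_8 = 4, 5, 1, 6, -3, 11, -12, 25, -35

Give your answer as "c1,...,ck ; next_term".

  a_3 = 0·1 + 2·5 + -1·4 = 6
  a_4 = 0·6 + 2·1 + -1·5 = -3
  a_5 = 0·-3 + 2·6 + -1·1 = 11
  a_6 = 0·11 + 2·-3 + -1·6 = -12
  a_7 = 0·-12 + 2·11 + -1·-3 = 25
  a_8 = 0·25 + 2·-12 + -1·11 = -35
  a_9 = 0·-35 + 2·25 + -1·-12 = 62

0,2,-1 ; 62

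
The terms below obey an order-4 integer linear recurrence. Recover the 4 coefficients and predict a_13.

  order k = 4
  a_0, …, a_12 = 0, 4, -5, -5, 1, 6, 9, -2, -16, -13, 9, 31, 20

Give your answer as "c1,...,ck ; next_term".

  a_4 = 0·-5 + -1·-5 + -1·4 + -1·0 = 1
  a_5 = 0·1 + -1·-5 + -1·-5 + -1·4 = 6
  a_6 = 0·6 + -1·1 + -1·-5 + -1·-5 = 9
  a_7 = 0·9 + -1·6 + -1·1 + -1·-5 = -2
  a_8 = 0·-2 + -1·9 + -1·6 + -1·1 = -16
  a_9 = 0·-16 + -1·-2 + -1·9 + -1·6 = -13
  a_10 = 0·-13 + -1·-16 + -1·-2 + -1·9 = 9
  a_11 = 0·9 + -1·-13 + -1·-16 + -1·-2 = 31
  a_12 = 0·31 + -1·9 + -1·-13 + -1·-16 = 20
  a_13 = 0·20 + -1·31 + -1·9 + -1·-13 = -27

0,-1,-1,-1 ; -27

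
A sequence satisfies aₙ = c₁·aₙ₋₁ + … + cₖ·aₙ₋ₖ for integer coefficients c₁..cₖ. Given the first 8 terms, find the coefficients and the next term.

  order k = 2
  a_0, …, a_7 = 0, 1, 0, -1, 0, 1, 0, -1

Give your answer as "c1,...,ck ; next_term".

  a_2 = 0·1 + -1·0 = 0
  a_3 = 0·0 + -1·1 = -1
  a_4 = 0·-1 + -1·0 = 0
  a_5 = 0·0 + -1·-1 = 1
  a_6 = 0·1 + -1·0 = 0
  a_7 = 0·0 + -1·1 = -1
  a_8 = 0·-1 + -1·0 = 0

0,-1 ; 0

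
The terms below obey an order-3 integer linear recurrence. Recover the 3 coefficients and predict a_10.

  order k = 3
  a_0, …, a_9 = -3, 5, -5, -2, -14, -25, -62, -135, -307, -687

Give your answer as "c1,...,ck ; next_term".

2,1,-1 ; -1546

  a_3 = 2·-5 + 1·5 + -1·-3 = -2
  a_4 = 2·-2 + 1·-5 + -1·5 = -14
  a_5 = 2·-14 + 1·-2 + -1·-5 = -25
  a_6 = 2·-25 + 1·-14 + -1·-2 = -62
  a_7 = 2·-62 + 1·-25 + -1·-14 = -135
  a_8 = 2·-135 + 1·-62 + -1·-25 = -307
  a_9 = 2·-307 + 1·-135 + -1·-62 = -687
  a_10 = 2·-687 + 1·-307 + -1·-135 = -1546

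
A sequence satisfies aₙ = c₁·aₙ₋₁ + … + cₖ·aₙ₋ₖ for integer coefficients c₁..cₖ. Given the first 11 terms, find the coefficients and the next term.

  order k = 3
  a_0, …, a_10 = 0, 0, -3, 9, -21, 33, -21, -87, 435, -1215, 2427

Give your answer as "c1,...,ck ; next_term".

-3,-2,4 ; -3111

  a_3 = -3·-3 + -2·0 + 4·0 = 9
  a_4 = -3·9 + -2·-3 + 4·0 = -21
  a_5 = -3·-21 + -2·9 + 4·-3 = 33
  a_6 = -3·33 + -2·-21 + 4·9 = -21
  a_7 = -3·-21 + -2·33 + 4·-21 = -87
  a_8 = -3·-87 + -2·-21 + 4·33 = 435
  a_9 = -3·435 + -2·-87 + 4·-21 = -1215
  a_10 = -3·-1215 + -2·435 + 4·-87 = 2427
  a_11 = -3·2427 + -2·-1215 + 4·435 = -3111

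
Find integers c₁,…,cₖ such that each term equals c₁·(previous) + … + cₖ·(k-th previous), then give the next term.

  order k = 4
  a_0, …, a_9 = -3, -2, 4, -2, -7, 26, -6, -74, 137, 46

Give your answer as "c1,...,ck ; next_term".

0,-2,4,-3 ; -552

  a_4 = 0·-2 + -2·4 + 4·-2 + -3·-3 = -7
  a_5 = 0·-7 + -2·-2 + 4·4 + -3·-2 = 26
  a_6 = 0·26 + -2·-7 + 4·-2 + -3·4 = -6
  a_7 = 0·-6 + -2·26 + 4·-7 + -3·-2 = -74
  a_8 = 0·-74 + -2·-6 + 4·26 + -3·-7 = 137
  a_9 = 0·137 + -2·-74 + 4·-6 + -3·26 = 46
  a_10 = 0·46 + -2·137 + 4·-74 + -3·-6 = -552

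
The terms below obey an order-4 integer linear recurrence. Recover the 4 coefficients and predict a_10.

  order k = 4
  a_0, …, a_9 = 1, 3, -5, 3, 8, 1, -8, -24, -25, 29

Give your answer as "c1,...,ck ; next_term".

  a_4 = 1·3 + -2·-5 + -1·3 + -2·1 = 8
  a_5 = 1·8 + -2·3 + -1·-5 + -2·3 = 1
  a_6 = 1·1 + -2·8 + -1·3 + -2·-5 = -8
  a_7 = 1·-8 + -2·1 + -1·8 + -2·3 = -24
  a_8 = 1·-24 + -2·-8 + -1·1 + -2·8 = -25
  a_9 = 1·-25 + -2·-24 + -1·-8 + -2·1 = 29
  a_10 = 1·29 + -2·-25 + -1·-24 + -2·-8 = 119

1,-2,-1,-2 ; 119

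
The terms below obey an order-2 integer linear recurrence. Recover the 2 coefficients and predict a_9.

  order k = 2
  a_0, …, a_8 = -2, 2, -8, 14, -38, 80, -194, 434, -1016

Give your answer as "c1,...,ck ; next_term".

  a_2 = -1·2 + 3·-2 = -8
  a_3 = -1·-8 + 3·2 = 14
  a_4 = -1·14 + 3·-8 = -38
  a_5 = -1·-38 + 3·14 = 80
  a_6 = -1·80 + 3·-38 = -194
  a_7 = -1·-194 + 3·80 = 434
  a_8 = -1·434 + 3·-194 = -1016
  a_9 = -1·-1016 + 3·434 = 2318

-1,3 ; 2318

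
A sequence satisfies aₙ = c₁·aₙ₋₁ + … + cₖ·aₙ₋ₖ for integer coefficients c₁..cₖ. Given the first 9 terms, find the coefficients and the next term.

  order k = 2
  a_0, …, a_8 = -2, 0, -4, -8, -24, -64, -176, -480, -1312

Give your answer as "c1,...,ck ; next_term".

2,2 ; -3584

  a_2 = 2·0 + 2·-2 = -4
  a_3 = 2·-4 + 2·0 = -8
  a_4 = 2·-8 + 2·-4 = -24
  a_5 = 2·-24 + 2·-8 = -64
  a_6 = 2·-64 + 2·-24 = -176
  a_7 = 2·-176 + 2·-64 = -480
  a_8 = 2·-480 + 2·-176 = -1312
  a_9 = 2·-1312 + 2·-480 = -3584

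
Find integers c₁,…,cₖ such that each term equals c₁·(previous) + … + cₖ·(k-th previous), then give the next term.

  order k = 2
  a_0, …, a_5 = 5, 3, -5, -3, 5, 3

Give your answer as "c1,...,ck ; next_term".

  a_2 = 0·3 + -1·5 = -5
  a_3 = 0·-5 + -1·3 = -3
  a_4 = 0·-3 + -1·-5 = 5
  a_5 = 0·5 + -1·-3 = 3
  a_6 = 0·3 + -1·5 = -5

0,-1 ; -5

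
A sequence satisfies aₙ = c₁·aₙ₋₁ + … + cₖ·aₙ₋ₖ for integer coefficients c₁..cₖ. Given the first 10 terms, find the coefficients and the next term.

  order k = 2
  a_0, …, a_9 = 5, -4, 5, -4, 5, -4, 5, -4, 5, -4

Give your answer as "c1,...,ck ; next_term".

0,1 ; 5

  a_2 = 0·-4 + 1·5 = 5
  a_3 = 0·5 + 1·-4 = -4
  a_4 = 0·-4 + 1·5 = 5
  a_5 = 0·5 + 1·-4 = -4
  a_6 = 0·-4 + 1·5 = 5
  a_7 = 0·5 + 1·-4 = -4
  a_8 = 0·-4 + 1·5 = 5
  a_9 = 0·5 + 1·-4 = -4
  a_10 = 0·-4 + 1·5 = 5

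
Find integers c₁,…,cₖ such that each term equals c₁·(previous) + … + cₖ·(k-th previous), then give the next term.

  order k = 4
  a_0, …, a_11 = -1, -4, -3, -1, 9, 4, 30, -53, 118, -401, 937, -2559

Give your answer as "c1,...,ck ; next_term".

-1,3,-4,-1 ; 6856

  a_4 = -1·-1 + 3·-3 + -4·-4 + -1·-1 = 9
  a_5 = -1·9 + 3·-1 + -4·-3 + -1·-4 = 4
  a_6 = -1·4 + 3·9 + -4·-1 + -1·-3 = 30
  a_7 = -1·30 + 3·4 + -4·9 + -1·-1 = -53
  a_8 = -1·-53 + 3·30 + -4·4 + -1·9 = 118
  a_9 = -1·118 + 3·-53 + -4·30 + -1·4 = -401
  a_10 = -1·-401 + 3·118 + -4·-53 + -1·30 = 937
  a_11 = -1·937 + 3·-401 + -4·118 + -1·-53 = -2559
  a_12 = -1·-2559 + 3·937 + -4·-401 + -1·118 = 6856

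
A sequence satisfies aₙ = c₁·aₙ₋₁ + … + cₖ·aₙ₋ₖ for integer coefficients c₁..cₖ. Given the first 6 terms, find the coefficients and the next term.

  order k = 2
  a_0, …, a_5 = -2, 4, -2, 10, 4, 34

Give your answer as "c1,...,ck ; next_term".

1,3 ; 46

  a_2 = 1·4 + 3·-2 = -2
  a_3 = 1·-2 + 3·4 = 10
  a_4 = 1·10 + 3·-2 = 4
  a_5 = 1·4 + 3·10 = 34
  a_6 = 1·34 + 3·4 = 46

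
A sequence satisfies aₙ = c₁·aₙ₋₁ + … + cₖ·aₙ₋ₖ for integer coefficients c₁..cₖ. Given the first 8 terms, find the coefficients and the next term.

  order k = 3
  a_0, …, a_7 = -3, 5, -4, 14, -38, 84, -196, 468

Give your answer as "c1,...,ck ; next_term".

  a_3 = -2·-4 + 0·5 + -2·-3 = 14
  a_4 = -2·14 + 0·-4 + -2·5 = -38
  a_5 = -2·-38 + 0·14 + -2·-4 = 84
  a_6 = -2·84 + 0·-38 + -2·14 = -196
  a_7 = -2·-196 + 0·84 + -2·-38 = 468
  a_8 = -2·468 + 0·-196 + -2·84 = -1104

-2,0,-2 ; -1104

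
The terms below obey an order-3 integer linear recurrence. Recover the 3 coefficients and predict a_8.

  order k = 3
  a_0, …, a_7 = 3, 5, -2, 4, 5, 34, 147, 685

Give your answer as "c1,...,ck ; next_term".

  a_3 = 4·-2 + 3·5 + -1·3 = 4
  a_4 = 4·4 + 3·-2 + -1·5 = 5
  a_5 = 4·5 + 3·4 + -1·-2 = 34
  a_6 = 4·34 + 3·5 + -1·4 = 147
  a_7 = 4·147 + 3·34 + -1·5 = 685
  a_8 = 4·685 + 3·147 + -1·34 = 3147

4,3,-1 ; 3147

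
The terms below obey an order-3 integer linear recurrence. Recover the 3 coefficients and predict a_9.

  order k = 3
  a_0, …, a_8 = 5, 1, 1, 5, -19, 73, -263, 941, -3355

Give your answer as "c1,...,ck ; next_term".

-4,-1,2 ; 11953

  a_3 = -4·1 + -1·1 + 2·5 = 5
  a_4 = -4·5 + -1·1 + 2·1 = -19
  a_5 = -4·-19 + -1·5 + 2·1 = 73
  a_6 = -4·73 + -1·-19 + 2·5 = -263
  a_7 = -4·-263 + -1·73 + 2·-19 = 941
  a_8 = -4·941 + -1·-263 + 2·73 = -3355
  a_9 = -4·-3355 + -1·941 + 2·-263 = 11953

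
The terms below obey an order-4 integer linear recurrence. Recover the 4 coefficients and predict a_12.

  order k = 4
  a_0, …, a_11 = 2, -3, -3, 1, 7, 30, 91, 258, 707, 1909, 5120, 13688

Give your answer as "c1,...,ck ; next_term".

3,0,-2,-1 ; 36539

  a_4 = 3·1 + 0·-3 + -2·-3 + -1·2 = 7
  a_5 = 3·7 + 0·1 + -2·-3 + -1·-3 = 30
  a_6 = 3·30 + 0·7 + -2·1 + -1·-3 = 91
  a_7 = 3·91 + 0·30 + -2·7 + -1·1 = 258
  a_8 = 3·258 + 0·91 + -2·30 + -1·7 = 707
  a_9 = 3·707 + 0·258 + -2·91 + -1·30 = 1909
  a_10 = 3·1909 + 0·707 + -2·258 + -1·91 = 5120
  a_11 = 3·5120 + 0·1909 + -2·707 + -1·258 = 13688
  a_12 = 3·13688 + 0·5120 + -2·1909 + -1·707 = 36539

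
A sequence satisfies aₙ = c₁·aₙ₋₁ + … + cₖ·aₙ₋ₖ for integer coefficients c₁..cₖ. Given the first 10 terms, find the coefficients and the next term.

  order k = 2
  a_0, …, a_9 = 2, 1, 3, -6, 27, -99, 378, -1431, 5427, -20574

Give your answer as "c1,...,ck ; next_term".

  a_2 = -3·1 + 3·2 = 3
  a_3 = -3·3 + 3·1 = -6
  a_4 = -3·-6 + 3·3 = 27
  a_5 = -3·27 + 3·-6 = -99
  a_6 = -3·-99 + 3·27 = 378
  a_7 = -3·378 + 3·-99 = -1431
  a_8 = -3·-1431 + 3·378 = 5427
  a_9 = -3·5427 + 3·-1431 = -20574
  a_10 = -3·-20574 + 3·5427 = 78003

-3,3 ; 78003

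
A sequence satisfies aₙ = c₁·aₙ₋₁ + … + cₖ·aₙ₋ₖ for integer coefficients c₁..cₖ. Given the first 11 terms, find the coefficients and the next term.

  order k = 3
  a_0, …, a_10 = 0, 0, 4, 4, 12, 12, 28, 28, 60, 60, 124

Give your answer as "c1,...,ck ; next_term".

1,2,-2 ; 124

  a_3 = 1·4 + 2·0 + -2·0 = 4
  a_4 = 1·4 + 2·4 + -2·0 = 12
  a_5 = 1·12 + 2·4 + -2·4 = 12
  a_6 = 1·12 + 2·12 + -2·4 = 28
  a_7 = 1·28 + 2·12 + -2·12 = 28
  a_8 = 1·28 + 2·28 + -2·12 = 60
  a_9 = 1·60 + 2·28 + -2·28 = 60
  a_10 = 1·60 + 2·60 + -2·28 = 124
  a_11 = 1·124 + 2·60 + -2·60 = 124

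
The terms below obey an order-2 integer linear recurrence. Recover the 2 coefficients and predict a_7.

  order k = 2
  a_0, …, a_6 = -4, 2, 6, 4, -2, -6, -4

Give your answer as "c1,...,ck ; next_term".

  a_2 = 1·2 + -1·-4 = 6
  a_3 = 1·6 + -1·2 = 4
  a_4 = 1·4 + -1·6 = -2
  a_5 = 1·-2 + -1·4 = -6
  a_6 = 1·-6 + -1·-2 = -4
  a_7 = 1·-4 + -1·-6 = 2

1,-1 ; 2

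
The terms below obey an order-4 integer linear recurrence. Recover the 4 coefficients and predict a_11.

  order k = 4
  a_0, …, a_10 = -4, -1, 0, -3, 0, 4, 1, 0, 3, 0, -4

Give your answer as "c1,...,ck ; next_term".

  a_4 = 1·-3 + -1·0 + 1·-1 + -1·-4 = 0
  a_5 = 1·0 + -1·-3 + 1·0 + -1·-1 = 4
  a_6 = 1·4 + -1·0 + 1·-3 + -1·0 = 1
  a_7 = 1·1 + -1·4 + 1·0 + -1·-3 = 0
  a_8 = 1·0 + -1·1 + 1·4 + -1·0 = 3
  a_9 = 1·3 + -1·0 + 1·1 + -1·4 = 0
  a_10 = 1·0 + -1·3 + 1·0 + -1·1 = -4
  a_11 = 1·-4 + -1·0 + 1·3 + -1·0 = -1

1,-1,1,-1 ; -1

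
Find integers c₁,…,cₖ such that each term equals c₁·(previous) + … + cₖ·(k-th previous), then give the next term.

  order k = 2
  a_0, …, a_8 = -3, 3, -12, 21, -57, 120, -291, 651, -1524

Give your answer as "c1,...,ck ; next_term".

-1,3 ; 3477

  a_2 = -1·3 + 3·-3 = -12
  a_3 = -1·-12 + 3·3 = 21
  a_4 = -1·21 + 3·-12 = -57
  a_5 = -1·-57 + 3·21 = 120
  a_6 = -1·120 + 3·-57 = -291
  a_7 = -1·-291 + 3·120 = 651
  a_8 = -1·651 + 3·-291 = -1524
  a_9 = -1·-1524 + 3·651 = 3477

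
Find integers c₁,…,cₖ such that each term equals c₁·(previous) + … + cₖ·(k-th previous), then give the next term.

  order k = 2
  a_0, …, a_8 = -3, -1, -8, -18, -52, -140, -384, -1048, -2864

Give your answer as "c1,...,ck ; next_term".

  a_2 = 2·-1 + 2·-3 = -8
  a_3 = 2·-8 + 2·-1 = -18
  a_4 = 2·-18 + 2·-8 = -52
  a_5 = 2·-52 + 2·-18 = -140
  a_6 = 2·-140 + 2·-52 = -384
  a_7 = 2·-384 + 2·-140 = -1048
  a_8 = 2·-1048 + 2·-384 = -2864
  a_9 = 2·-2864 + 2·-1048 = -7824

2,2 ; -7824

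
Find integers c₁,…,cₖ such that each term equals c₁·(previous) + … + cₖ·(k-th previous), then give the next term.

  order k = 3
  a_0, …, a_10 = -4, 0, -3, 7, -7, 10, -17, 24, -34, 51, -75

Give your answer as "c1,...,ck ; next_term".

  a_3 = -1·-3 + 0·0 + -1·-4 = 7
  a_4 = -1·7 + 0·-3 + -1·0 = -7
  a_5 = -1·-7 + 0·7 + -1·-3 = 10
  a_6 = -1·10 + 0·-7 + -1·7 = -17
  a_7 = -1·-17 + 0·10 + -1·-7 = 24
  a_8 = -1·24 + 0·-17 + -1·10 = -34
  a_9 = -1·-34 + 0·24 + -1·-17 = 51
  a_10 = -1·51 + 0·-34 + -1·24 = -75
  a_11 = -1·-75 + 0·51 + -1·-34 = 109

-1,0,-1 ; 109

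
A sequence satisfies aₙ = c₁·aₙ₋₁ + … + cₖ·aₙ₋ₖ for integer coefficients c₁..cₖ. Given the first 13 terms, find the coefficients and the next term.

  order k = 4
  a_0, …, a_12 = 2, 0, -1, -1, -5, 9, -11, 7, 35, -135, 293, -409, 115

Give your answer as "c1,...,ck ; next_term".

  a_4 = -2·-1 + -1·-1 + 2·0 + -4·2 = -5
  a_5 = -2·-5 + -1·-1 + 2·-1 + -4·0 = 9
  a_6 = -2·9 + -1·-5 + 2·-1 + -4·-1 = -11
  a_7 = -2·-11 + -1·9 + 2·-5 + -4·-1 = 7
  a_8 = -2·7 + -1·-11 + 2·9 + -4·-5 = 35
  a_9 = -2·35 + -1·7 + 2·-11 + -4·9 = -135
  a_10 = -2·-135 + -1·35 + 2·7 + -4·-11 = 293
  a_11 = -2·293 + -1·-135 + 2·35 + -4·7 = -409
  a_12 = -2·-409 + -1·293 + 2·-135 + -4·35 = 115
  a_13 = -2·115 + -1·-409 + 2·293 + -4·-135 = 1305

-2,-1,2,-4 ; 1305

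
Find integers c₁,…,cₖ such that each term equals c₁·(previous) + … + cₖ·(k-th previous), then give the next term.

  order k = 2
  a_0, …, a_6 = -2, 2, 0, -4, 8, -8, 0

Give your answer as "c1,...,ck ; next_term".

-2,-2 ; 16

  a_2 = -2·2 + -2·-2 = 0
  a_3 = -2·0 + -2·2 = -4
  a_4 = -2·-4 + -2·0 = 8
  a_5 = -2·8 + -2·-4 = -8
  a_6 = -2·-8 + -2·8 = 0
  a_7 = -2·0 + -2·-8 = 16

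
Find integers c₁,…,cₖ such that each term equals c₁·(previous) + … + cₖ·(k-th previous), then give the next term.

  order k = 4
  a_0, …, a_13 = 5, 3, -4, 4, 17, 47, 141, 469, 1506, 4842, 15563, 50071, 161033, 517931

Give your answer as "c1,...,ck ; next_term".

2,3,2,3 ; 1665792

  a_4 = 2·4 + 3·-4 + 2·3 + 3·5 = 17
  a_5 = 2·17 + 3·4 + 2·-4 + 3·3 = 47
  a_6 = 2·47 + 3·17 + 2·4 + 3·-4 = 141
  a_7 = 2·141 + 3·47 + 2·17 + 3·4 = 469
  a_8 = 2·469 + 3·141 + 2·47 + 3·17 = 1506
  a_9 = 2·1506 + 3·469 + 2·141 + 3·47 = 4842
  a_10 = 2·4842 + 3·1506 + 2·469 + 3·141 = 15563
  a_11 = 2·15563 + 3·4842 + 2·1506 + 3·469 = 50071
  a_12 = 2·50071 + 3·15563 + 2·4842 + 3·1506 = 161033
  a_13 = 2·161033 + 3·50071 + 2·15563 + 3·4842 = 517931
  a_14 = 2·517931 + 3·161033 + 2·50071 + 3·15563 = 1665792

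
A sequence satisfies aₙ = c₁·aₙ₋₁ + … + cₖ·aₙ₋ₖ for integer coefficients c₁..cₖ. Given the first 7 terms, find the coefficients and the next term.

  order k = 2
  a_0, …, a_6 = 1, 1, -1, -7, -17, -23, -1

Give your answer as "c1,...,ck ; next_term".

3,-4 ; 89

  a_2 = 3·1 + -4·1 = -1
  a_3 = 3·-1 + -4·1 = -7
  a_4 = 3·-7 + -4·-1 = -17
  a_5 = 3·-17 + -4·-7 = -23
  a_6 = 3·-23 + -4·-17 = -1
  a_7 = 3·-1 + -4·-23 = 89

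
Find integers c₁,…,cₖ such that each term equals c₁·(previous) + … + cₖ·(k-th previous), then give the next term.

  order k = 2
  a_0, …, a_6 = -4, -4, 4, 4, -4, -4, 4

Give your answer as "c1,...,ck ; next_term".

  a_2 = 0·-4 + -1·-4 = 4
  a_3 = 0·4 + -1·-4 = 4
  a_4 = 0·4 + -1·4 = -4
  a_5 = 0·-4 + -1·4 = -4
  a_6 = 0·-4 + -1·-4 = 4
  a_7 = 0·4 + -1·-4 = 4

0,-1 ; 4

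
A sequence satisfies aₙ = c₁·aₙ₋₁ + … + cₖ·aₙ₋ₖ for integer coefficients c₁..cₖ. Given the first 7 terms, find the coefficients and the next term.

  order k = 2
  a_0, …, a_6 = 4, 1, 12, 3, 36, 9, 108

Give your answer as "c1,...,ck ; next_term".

0,3 ; 27

  a_2 = 0·1 + 3·4 = 12
  a_3 = 0·12 + 3·1 = 3
  a_4 = 0·3 + 3·12 = 36
  a_5 = 0·36 + 3·3 = 9
  a_6 = 0·9 + 3·36 = 108
  a_7 = 0·108 + 3·9 = 27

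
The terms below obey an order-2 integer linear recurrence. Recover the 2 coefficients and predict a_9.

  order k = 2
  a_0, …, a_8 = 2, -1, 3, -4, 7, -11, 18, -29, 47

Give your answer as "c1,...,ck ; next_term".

  a_2 = -1·-1 + 1·2 = 3
  a_3 = -1·3 + 1·-1 = -4
  a_4 = -1·-4 + 1·3 = 7
  a_5 = -1·7 + 1·-4 = -11
  a_6 = -1·-11 + 1·7 = 18
  a_7 = -1·18 + 1·-11 = -29
  a_8 = -1·-29 + 1·18 = 47
  a_9 = -1·47 + 1·-29 = -76

-1,1 ; -76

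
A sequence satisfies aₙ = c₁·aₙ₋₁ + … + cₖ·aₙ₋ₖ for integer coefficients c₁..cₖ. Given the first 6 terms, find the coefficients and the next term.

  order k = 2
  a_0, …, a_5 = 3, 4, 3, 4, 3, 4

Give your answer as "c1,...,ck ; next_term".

0,1 ; 3

  a_2 = 0·4 + 1·3 = 3
  a_3 = 0·3 + 1·4 = 4
  a_4 = 0·4 + 1·3 = 3
  a_5 = 0·3 + 1·4 = 4
  a_6 = 0·4 + 1·3 = 3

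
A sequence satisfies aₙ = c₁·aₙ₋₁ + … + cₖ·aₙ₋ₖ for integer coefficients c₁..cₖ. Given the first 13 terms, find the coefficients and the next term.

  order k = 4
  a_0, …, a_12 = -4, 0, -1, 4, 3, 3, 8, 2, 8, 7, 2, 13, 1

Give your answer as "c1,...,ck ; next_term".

  a_4 = 0·4 + 1·-1 + 1·0 + -1·-4 = 3
  a_5 = 0·3 + 1·4 + 1·-1 + -1·0 = 3
  a_6 = 0·3 + 1·3 + 1·4 + -1·-1 = 8
  a_7 = 0·8 + 1·3 + 1·3 + -1·4 = 2
  a_8 = 0·2 + 1·8 + 1·3 + -1·3 = 8
  a_9 = 0·8 + 1·2 + 1·8 + -1·3 = 7
  a_10 = 0·7 + 1·8 + 1·2 + -1·8 = 2
  a_11 = 0·2 + 1·7 + 1·8 + -1·2 = 13
  a_12 = 0·13 + 1·2 + 1·7 + -1·8 = 1
  a_13 = 0·1 + 1·13 + 1·2 + -1·7 = 8

0,1,1,-1 ; 8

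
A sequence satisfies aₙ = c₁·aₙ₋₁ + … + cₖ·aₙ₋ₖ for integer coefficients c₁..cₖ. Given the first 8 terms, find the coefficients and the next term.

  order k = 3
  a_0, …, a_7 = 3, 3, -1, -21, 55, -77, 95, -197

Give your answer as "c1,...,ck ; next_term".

-3,-4,-4 ; 519

  a_3 = -3·-1 + -4·3 + -4·3 = -21
  a_4 = -3·-21 + -4·-1 + -4·3 = 55
  a_5 = -3·55 + -4·-21 + -4·-1 = -77
  a_6 = -3·-77 + -4·55 + -4·-21 = 95
  a_7 = -3·95 + -4·-77 + -4·55 = -197
  a_8 = -3·-197 + -4·95 + -4·-77 = 519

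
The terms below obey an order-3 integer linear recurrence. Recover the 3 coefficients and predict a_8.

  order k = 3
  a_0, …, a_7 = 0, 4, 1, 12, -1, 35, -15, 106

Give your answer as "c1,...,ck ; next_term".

0,3,-1 ; -80

  a_3 = 0·1 + 3·4 + -1·0 = 12
  a_4 = 0·12 + 3·1 + -1·4 = -1
  a_5 = 0·-1 + 3·12 + -1·1 = 35
  a_6 = 0·35 + 3·-1 + -1·12 = -15
  a_7 = 0·-15 + 3·35 + -1·-1 = 106
  a_8 = 0·106 + 3·-15 + -1·35 = -80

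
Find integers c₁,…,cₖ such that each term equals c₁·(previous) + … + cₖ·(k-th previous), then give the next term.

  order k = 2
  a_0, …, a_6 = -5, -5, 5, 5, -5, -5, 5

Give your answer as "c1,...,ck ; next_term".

0,-1 ; 5

  a_2 = 0·-5 + -1·-5 = 5
  a_3 = 0·5 + -1·-5 = 5
  a_4 = 0·5 + -1·5 = -5
  a_5 = 0·-5 + -1·5 = -5
  a_6 = 0·-5 + -1·-5 = 5
  a_7 = 0·5 + -1·-5 = 5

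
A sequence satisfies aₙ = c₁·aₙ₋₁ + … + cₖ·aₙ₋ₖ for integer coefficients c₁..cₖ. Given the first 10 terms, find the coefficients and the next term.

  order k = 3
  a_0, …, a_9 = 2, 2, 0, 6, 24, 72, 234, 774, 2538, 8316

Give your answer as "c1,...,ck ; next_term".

3,0,3 ; 27270

  a_3 = 3·0 + 0·2 + 3·2 = 6
  a_4 = 3·6 + 0·0 + 3·2 = 24
  a_5 = 3·24 + 0·6 + 3·0 = 72
  a_6 = 3·72 + 0·24 + 3·6 = 234
  a_7 = 3·234 + 0·72 + 3·24 = 774
  a_8 = 3·774 + 0·234 + 3·72 = 2538
  a_9 = 3·2538 + 0·774 + 3·234 = 8316
  a_10 = 3·8316 + 0·2538 + 3·774 = 27270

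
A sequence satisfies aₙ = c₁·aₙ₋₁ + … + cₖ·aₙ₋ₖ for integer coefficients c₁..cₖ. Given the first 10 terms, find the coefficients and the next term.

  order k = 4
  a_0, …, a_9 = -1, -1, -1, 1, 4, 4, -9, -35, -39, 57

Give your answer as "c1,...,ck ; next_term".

2,-3,-2,3 ; 274

  a_4 = 2·1 + -3·-1 + -2·-1 + 3·-1 = 4
  a_5 = 2·4 + -3·1 + -2·-1 + 3·-1 = 4
  a_6 = 2·4 + -3·4 + -2·1 + 3·-1 = -9
  a_7 = 2·-9 + -3·4 + -2·4 + 3·1 = -35
  a_8 = 2·-35 + -3·-9 + -2·4 + 3·4 = -39
  a_9 = 2·-39 + -3·-35 + -2·-9 + 3·4 = 57
  a_10 = 2·57 + -3·-39 + -2·-35 + 3·-9 = 274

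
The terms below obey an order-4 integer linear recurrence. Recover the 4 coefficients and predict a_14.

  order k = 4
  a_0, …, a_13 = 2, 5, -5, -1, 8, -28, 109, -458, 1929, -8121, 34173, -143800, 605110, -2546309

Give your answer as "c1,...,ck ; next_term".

-4,1,1,2 ; 10714892

  a_4 = -4·-1 + 1·-5 + 1·5 + 2·2 = 8
  a_5 = -4·8 + 1·-1 + 1·-5 + 2·5 = -28
  a_6 = -4·-28 + 1·8 + 1·-1 + 2·-5 = 109
  a_7 = -4·109 + 1·-28 + 1·8 + 2·-1 = -458
  a_8 = -4·-458 + 1·109 + 1·-28 + 2·8 = 1929
  a_9 = -4·1929 + 1·-458 + 1·109 + 2·-28 = -8121
  a_10 = -4·-8121 + 1·1929 + 1·-458 + 2·109 = 34173
  a_11 = -4·34173 + 1·-8121 + 1·1929 + 2·-458 = -143800
  a_12 = -4·-143800 + 1·34173 + 1·-8121 + 2·1929 = 605110
  a_13 = -4·605110 + 1·-143800 + 1·34173 + 2·-8121 = -2546309
  a_14 = -4·-2546309 + 1·605110 + 1·-143800 + 2·34173 = 10714892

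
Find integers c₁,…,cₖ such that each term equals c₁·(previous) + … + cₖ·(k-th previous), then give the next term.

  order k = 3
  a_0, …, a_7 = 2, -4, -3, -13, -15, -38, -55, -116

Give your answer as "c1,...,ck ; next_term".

1,2,-1 ; -188

  a_3 = 1·-3 + 2·-4 + -1·2 = -13
  a_4 = 1·-13 + 2·-3 + -1·-4 = -15
  a_5 = 1·-15 + 2·-13 + -1·-3 = -38
  a_6 = 1·-38 + 2·-15 + -1·-13 = -55
  a_7 = 1·-55 + 2·-38 + -1·-15 = -116
  a_8 = 1·-116 + 2·-55 + -1·-38 = -188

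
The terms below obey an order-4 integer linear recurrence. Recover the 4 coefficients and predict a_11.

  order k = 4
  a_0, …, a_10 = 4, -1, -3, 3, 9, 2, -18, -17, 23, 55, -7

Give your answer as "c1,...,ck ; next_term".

0,-1,-2,1 ; -118

  a_4 = 0·3 + -1·-3 + -2·-1 + 1·4 = 9
  a_5 = 0·9 + -1·3 + -2·-3 + 1·-1 = 2
  a_6 = 0·2 + -1·9 + -2·3 + 1·-3 = -18
  a_7 = 0·-18 + -1·2 + -2·9 + 1·3 = -17
  a_8 = 0·-17 + -1·-18 + -2·2 + 1·9 = 23
  a_9 = 0·23 + -1·-17 + -2·-18 + 1·2 = 55
  a_10 = 0·55 + -1·23 + -2·-17 + 1·-18 = -7
  a_11 = 0·-7 + -1·55 + -2·23 + 1·-17 = -118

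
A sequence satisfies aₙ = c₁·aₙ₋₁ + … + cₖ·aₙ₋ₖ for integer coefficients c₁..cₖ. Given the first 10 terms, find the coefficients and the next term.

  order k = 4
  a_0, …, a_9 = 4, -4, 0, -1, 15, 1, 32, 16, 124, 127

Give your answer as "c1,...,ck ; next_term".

1,2,-1,3 ; 455

  a_4 = 1·-1 + 2·0 + -1·-4 + 3·4 = 15
  a_5 = 1·15 + 2·-1 + -1·0 + 3·-4 = 1
  a_6 = 1·1 + 2·15 + -1·-1 + 3·0 = 32
  a_7 = 1·32 + 2·1 + -1·15 + 3·-1 = 16
  a_8 = 1·16 + 2·32 + -1·1 + 3·15 = 124
  a_9 = 1·124 + 2·16 + -1·32 + 3·1 = 127
  a_10 = 1·127 + 2·124 + -1·16 + 3·32 = 455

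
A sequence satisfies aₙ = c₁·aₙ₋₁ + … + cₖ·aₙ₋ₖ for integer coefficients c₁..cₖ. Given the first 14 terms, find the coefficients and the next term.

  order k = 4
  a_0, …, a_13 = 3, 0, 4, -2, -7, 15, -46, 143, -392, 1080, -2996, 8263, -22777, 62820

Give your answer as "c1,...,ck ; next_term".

-3,-1,-2,-3 ; -173221

  a_4 = -3·-2 + -1·4 + -2·0 + -3·3 = -7
  a_5 = -3·-7 + -1·-2 + -2·4 + -3·0 = 15
  a_6 = -3·15 + -1·-7 + -2·-2 + -3·4 = -46
  a_7 = -3·-46 + -1·15 + -2·-7 + -3·-2 = 143
  a_8 = -3·143 + -1·-46 + -2·15 + -3·-7 = -392
  a_9 = -3·-392 + -1·143 + -2·-46 + -3·15 = 1080
  a_10 = -3·1080 + -1·-392 + -2·143 + -3·-46 = -2996
  a_11 = -3·-2996 + -1·1080 + -2·-392 + -3·143 = 8263
  a_12 = -3·8263 + -1·-2996 + -2·1080 + -3·-392 = -22777
  a_13 = -3·-22777 + -1·8263 + -2·-2996 + -3·1080 = 62820
  a_14 = -3·62820 + -1·-22777 + -2·8263 + -3·-2996 = -173221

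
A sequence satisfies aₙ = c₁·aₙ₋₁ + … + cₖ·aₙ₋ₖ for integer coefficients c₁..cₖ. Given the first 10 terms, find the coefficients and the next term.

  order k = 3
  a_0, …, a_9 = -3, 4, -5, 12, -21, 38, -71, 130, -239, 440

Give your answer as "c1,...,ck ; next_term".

-1,1,-1 ; -809

  a_3 = -1·-5 + 1·4 + -1·-3 = 12
  a_4 = -1·12 + 1·-5 + -1·4 = -21
  a_5 = -1·-21 + 1·12 + -1·-5 = 38
  a_6 = -1·38 + 1·-21 + -1·12 = -71
  a_7 = -1·-71 + 1·38 + -1·-21 = 130
  a_8 = -1·130 + 1·-71 + -1·38 = -239
  a_9 = -1·-239 + 1·130 + -1·-71 = 440
  a_10 = -1·440 + 1·-239 + -1·130 = -809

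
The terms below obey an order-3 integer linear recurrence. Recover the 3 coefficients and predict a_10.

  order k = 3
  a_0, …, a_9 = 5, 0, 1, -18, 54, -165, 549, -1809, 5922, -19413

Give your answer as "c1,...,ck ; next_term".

-3,0,-3 ; 63666

  a_3 = -3·1 + 0·0 + -3·5 = -18
  a_4 = -3·-18 + 0·1 + -3·0 = 54
  a_5 = -3·54 + 0·-18 + -3·1 = -165
  a_6 = -3·-165 + 0·54 + -3·-18 = 549
  a_7 = -3·549 + 0·-165 + -3·54 = -1809
  a_8 = -3·-1809 + 0·549 + -3·-165 = 5922
  a_9 = -3·5922 + 0·-1809 + -3·549 = -19413
  a_10 = -3·-19413 + 0·5922 + -3·-1809 = 63666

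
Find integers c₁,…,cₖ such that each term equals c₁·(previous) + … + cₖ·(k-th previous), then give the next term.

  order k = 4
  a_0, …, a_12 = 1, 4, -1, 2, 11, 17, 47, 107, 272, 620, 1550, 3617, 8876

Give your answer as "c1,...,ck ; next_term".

0,4,3,3 ; 20978

  a_4 = 0·2 + 4·-1 + 3·4 + 3·1 = 11
  a_5 = 0·11 + 4·2 + 3·-1 + 3·4 = 17
  a_6 = 0·17 + 4·11 + 3·2 + 3·-1 = 47
  a_7 = 0·47 + 4·17 + 3·11 + 3·2 = 107
  a_8 = 0·107 + 4·47 + 3·17 + 3·11 = 272
  a_9 = 0·272 + 4·107 + 3·47 + 3·17 = 620
  a_10 = 0·620 + 4·272 + 3·107 + 3·47 = 1550
  a_11 = 0·1550 + 4·620 + 3·272 + 3·107 = 3617
  a_12 = 0·3617 + 4·1550 + 3·620 + 3·272 = 8876
  a_13 = 0·8876 + 4·3617 + 3·1550 + 3·620 = 20978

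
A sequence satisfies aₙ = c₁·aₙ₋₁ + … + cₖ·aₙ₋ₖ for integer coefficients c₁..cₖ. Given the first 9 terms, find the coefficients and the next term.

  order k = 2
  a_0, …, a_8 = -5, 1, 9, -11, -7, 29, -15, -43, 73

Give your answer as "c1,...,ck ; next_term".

  a_2 = -1·1 + -2·-5 = 9
  a_3 = -1·9 + -2·1 = -11
  a_4 = -1·-11 + -2·9 = -7
  a_5 = -1·-7 + -2·-11 = 29
  a_6 = -1·29 + -2·-7 = -15
  a_7 = -1·-15 + -2·29 = -43
  a_8 = -1·-43 + -2·-15 = 73
  a_9 = -1·73 + -2·-43 = 13

-1,-2 ; 13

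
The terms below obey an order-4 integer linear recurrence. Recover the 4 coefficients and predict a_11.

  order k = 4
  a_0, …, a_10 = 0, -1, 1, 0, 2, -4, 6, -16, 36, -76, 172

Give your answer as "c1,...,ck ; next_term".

-2,0,-2,-2 ; -384

  a_4 = -2·0 + 0·1 + -2·-1 + -2·0 = 2
  a_5 = -2·2 + 0·0 + -2·1 + -2·-1 = -4
  a_6 = -2·-4 + 0·2 + -2·0 + -2·1 = 6
  a_7 = -2·6 + 0·-4 + -2·2 + -2·0 = -16
  a_8 = -2·-16 + 0·6 + -2·-4 + -2·2 = 36
  a_9 = -2·36 + 0·-16 + -2·6 + -2·-4 = -76
  a_10 = -2·-76 + 0·36 + -2·-16 + -2·6 = 172
  a_11 = -2·172 + 0·-76 + -2·36 + -2·-16 = -384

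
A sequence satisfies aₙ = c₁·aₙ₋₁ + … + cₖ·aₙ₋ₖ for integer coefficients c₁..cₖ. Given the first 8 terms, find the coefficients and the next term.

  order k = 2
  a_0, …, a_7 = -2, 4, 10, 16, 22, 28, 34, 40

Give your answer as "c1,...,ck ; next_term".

2,-1 ; 46

  a_2 = 2·4 + -1·-2 = 10
  a_3 = 2·10 + -1·4 = 16
  a_4 = 2·16 + -1·10 = 22
  a_5 = 2·22 + -1·16 = 28
  a_6 = 2·28 + -1·22 = 34
  a_7 = 2·34 + -1·28 = 40
  a_8 = 2·40 + -1·34 = 46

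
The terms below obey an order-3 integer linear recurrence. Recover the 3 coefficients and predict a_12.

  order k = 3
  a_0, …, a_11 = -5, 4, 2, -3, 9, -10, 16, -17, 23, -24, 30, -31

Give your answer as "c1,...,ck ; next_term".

  a_3 = -1·2 + 1·4 + 1·-5 = -3
  a_4 = -1·-3 + 1·2 + 1·4 = 9
  a_5 = -1·9 + 1·-3 + 1·2 = -10
  a_6 = -1·-10 + 1·9 + 1·-3 = 16
  a_7 = -1·16 + 1·-10 + 1·9 = -17
  a_8 = -1·-17 + 1·16 + 1·-10 = 23
  a_9 = -1·23 + 1·-17 + 1·16 = -24
  a_10 = -1·-24 + 1·23 + 1·-17 = 30
  a_11 = -1·30 + 1·-24 + 1·23 = -31
  a_12 = -1·-31 + 1·30 + 1·-24 = 37

-1,1,1 ; 37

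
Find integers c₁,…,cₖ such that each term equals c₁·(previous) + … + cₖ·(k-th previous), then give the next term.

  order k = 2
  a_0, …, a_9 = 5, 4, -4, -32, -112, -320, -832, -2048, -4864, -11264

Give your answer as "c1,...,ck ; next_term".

4,-4 ; -25600

  a_2 = 4·4 + -4·5 = -4
  a_3 = 4·-4 + -4·4 = -32
  a_4 = 4·-32 + -4·-4 = -112
  a_5 = 4·-112 + -4·-32 = -320
  a_6 = 4·-320 + -4·-112 = -832
  a_7 = 4·-832 + -4·-320 = -2048
  a_8 = 4·-2048 + -4·-832 = -4864
  a_9 = 4·-4864 + -4·-2048 = -11264
  a_10 = 4·-11264 + -4·-4864 = -25600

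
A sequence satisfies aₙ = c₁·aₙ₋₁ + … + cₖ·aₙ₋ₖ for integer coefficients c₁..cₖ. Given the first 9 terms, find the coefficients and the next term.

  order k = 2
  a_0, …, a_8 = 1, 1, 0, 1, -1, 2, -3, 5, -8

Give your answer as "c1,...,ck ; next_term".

  a_2 = -1·1 + 1·1 = 0
  a_3 = -1·0 + 1·1 = 1
  a_4 = -1·1 + 1·0 = -1
  a_5 = -1·-1 + 1·1 = 2
  a_6 = -1·2 + 1·-1 = -3
  a_7 = -1·-3 + 1·2 = 5
  a_8 = -1·5 + 1·-3 = -8
  a_9 = -1·-8 + 1·5 = 13

-1,1 ; 13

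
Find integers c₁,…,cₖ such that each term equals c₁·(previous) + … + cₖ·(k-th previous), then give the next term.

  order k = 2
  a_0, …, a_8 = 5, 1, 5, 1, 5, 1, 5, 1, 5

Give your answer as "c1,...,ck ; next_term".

  a_2 = 0·1 + 1·5 = 5
  a_3 = 0·5 + 1·1 = 1
  a_4 = 0·1 + 1·5 = 5
  a_5 = 0·5 + 1·1 = 1
  a_6 = 0·1 + 1·5 = 5
  a_7 = 0·5 + 1·1 = 1
  a_8 = 0·1 + 1·5 = 5
  a_9 = 0·5 + 1·1 = 1

0,1 ; 1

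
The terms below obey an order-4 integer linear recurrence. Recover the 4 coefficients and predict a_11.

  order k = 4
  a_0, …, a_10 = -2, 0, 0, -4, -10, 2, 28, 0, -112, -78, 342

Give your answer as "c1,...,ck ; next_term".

1,-3,1,3 ; 464

  a_4 = 1·-4 + -3·0 + 1·0 + 3·-2 = -10
  a_5 = 1·-10 + -3·-4 + 1·0 + 3·0 = 2
  a_6 = 1·2 + -3·-10 + 1·-4 + 3·0 = 28
  a_7 = 1·28 + -3·2 + 1·-10 + 3·-4 = 0
  a_8 = 1·0 + -3·28 + 1·2 + 3·-10 = -112
  a_9 = 1·-112 + -3·0 + 1·28 + 3·2 = -78
  a_10 = 1·-78 + -3·-112 + 1·0 + 3·28 = 342
  a_11 = 1·342 + -3·-78 + 1·-112 + 3·0 = 464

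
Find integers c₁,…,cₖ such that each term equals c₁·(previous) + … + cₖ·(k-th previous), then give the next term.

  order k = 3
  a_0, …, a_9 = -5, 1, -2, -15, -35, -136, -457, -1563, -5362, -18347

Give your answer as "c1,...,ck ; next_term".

2,4,3 ; -62831

  a_3 = 2·-2 + 4·1 + 3·-5 = -15
  a_4 = 2·-15 + 4·-2 + 3·1 = -35
  a_5 = 2·-35 + 4·-15 + 3·-2 = -136
  a_6 = 2·-136 + 4·-35 + 3·-15 = -457
  a_7 = 2·-457 + 4·-136 + 3·-35 = -1563
  a_8 = 2·-1563 + 4·-457 + 3·-136 = -5362
  a_9 = 2·-5362 + 4·-1563 + 3·-457 = -18347
  a_10 = 2·-18347 + 4·-5362 + 3·-1563 = -62831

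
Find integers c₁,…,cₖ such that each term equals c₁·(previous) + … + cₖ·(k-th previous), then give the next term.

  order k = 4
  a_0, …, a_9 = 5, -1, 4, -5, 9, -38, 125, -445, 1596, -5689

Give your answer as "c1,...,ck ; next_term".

-3,2,-1,-3 ; 20329

  a_4 = -3·-5 + 2·4 + -1·-1 + -3·5 = 9
  a_5 = -3·9 + 2·-5 + -1·4 + -3·-1 = -38
  a_6 = -3·-38 + 2·9 + -1·-5 + -3·4 = 125
  a_7 = -3·125 + 2·-38 + -1·9 + -3·-5 = -445
  a_8 = -3·-445 + 2·125 + -1·-38 + -3·9 = 1596
  a_9 = -3·1596 + 2·-445 + -1·125 + -3·-38 = -5689
  a_10 = -3·-5689 + 2·1596 + -1·-445 + -3·125 = 20329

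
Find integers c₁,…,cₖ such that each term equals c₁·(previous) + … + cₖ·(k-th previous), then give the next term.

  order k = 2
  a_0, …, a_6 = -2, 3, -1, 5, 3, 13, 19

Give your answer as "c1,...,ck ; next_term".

1,2 ; 45

  a_2 = 1·3 + 2·-2 = -1
  a_3 = 1·-1 + 2·3 = 5
  a_4 = 1·5 + 2·-1 = 3
  a_5 = 1·3 + 2·5 = 13
  a_6 = 1·13 + 2·3 = 19
  a_7 = 1·19 + 2·13 = 45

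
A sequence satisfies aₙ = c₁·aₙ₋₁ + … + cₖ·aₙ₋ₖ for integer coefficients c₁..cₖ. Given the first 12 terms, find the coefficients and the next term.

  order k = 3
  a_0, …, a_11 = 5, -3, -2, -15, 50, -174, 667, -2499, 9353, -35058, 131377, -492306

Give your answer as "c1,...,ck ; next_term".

-3,2,-3 ; 1844846

  a_3 = -3·-2 + 2·-3 + -3·5 = -15
  a_4 = -3·-15 + 2·-2 + -3·-3 = 50
  a_5 = -3·50 + 2·-15 + -3·-2 = -174
  a_6 = -3·-174 + 2·50 + -3·-15 = 667
  a_7 = -3·667 + 2·-174 + -3·50 = -2499
  a_8 = -3·-2499 + 2·667 + -3·-174 = 9353
  a_9 = -3·9353 + 2·-2499 + -3·667 = -35058
  a_10 = -3·-35058 + 2·9353 + -3·-2499 = 131377
  a_11 = -3·131377 + 2·-35058 + -3·9353 = -492306
  a_12 = -3·-492306 + 2·131377 + -3·-35058 = 1844846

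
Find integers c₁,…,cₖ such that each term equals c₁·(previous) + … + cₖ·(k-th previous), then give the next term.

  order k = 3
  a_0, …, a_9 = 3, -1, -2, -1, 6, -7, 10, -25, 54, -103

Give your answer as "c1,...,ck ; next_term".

-2,-1,-2 ; 202

  a_3 = -2·-2 + -1·-1 + -2·3 = -1
  a_4 = -2·-1 + -1·-2 + -2·-1 = 6
  a_5 = -2·6 + -1·-1 + -2·-2 = -7
  a_6 = -2·-7 + -1·6 + -2·-1 = 10
  a_7 = -2·10 + -1·-7 + -2·6 = -25
  a_8 = -2·-25 + -1·10 + -2·-7 = 54
  a_9 = -2·54 + -1·-25 + -2·10 = -103
  a_10 = -2·-103 + -1·54 + -2·-25 = 202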